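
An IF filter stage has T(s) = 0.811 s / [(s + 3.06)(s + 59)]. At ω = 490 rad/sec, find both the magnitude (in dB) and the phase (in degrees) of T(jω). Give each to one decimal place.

|j490| = 490
|j490 + 3.06| = √(490² + 3.06²) = 490
|j490 + 59| = √(490² + 59²) = 493.5
|T(j490)| = 0.811 × 490 / (490 × 493.5) = 0.0016432
20 log₁₀(0.0016432) = -55.69 dB
∠(j490) = 90.00°
∠(j490 + 3.06) = arctan(490/3.06) = 89.64°
∠(j490 + 59) = arctan(490/59) = 83.13°
∠T(j490) = 90.00° − (89.64° + 83.13°) = -82.78°

|T| = -55.7 dB, ∠T = -82.8°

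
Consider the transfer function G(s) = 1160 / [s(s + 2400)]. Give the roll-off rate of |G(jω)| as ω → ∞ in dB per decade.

With 0 zeros and 2 poles, the high-frequency asymptotic slope is 20 × (0 − 2) = -40 dB/decade.

-40 dB/decade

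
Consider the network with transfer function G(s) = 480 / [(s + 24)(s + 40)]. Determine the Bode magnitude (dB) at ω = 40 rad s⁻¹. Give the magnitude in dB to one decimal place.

-14.8 dB

|j40 + 24| = √(40² + 24²) = 46.65
|j40 + 40| = √(40² + 40²) = 56.57
|G(j40)| = 480 / (46.65 × 56.57) = 0.1819
20 log₁₀(0.1819) = -14.80 dB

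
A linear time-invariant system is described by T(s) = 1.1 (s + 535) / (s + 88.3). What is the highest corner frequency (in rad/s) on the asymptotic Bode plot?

Break frequencies occur at each pole and zero magnitude: 88.3 rad/s, 535 rad/s.
The highest is 535 rad/s.

535 rad/s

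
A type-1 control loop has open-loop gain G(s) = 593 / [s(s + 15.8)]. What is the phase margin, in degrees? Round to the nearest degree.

36 deg

Gain crossover: |G(jω)| = 1 at ω ≈ 21.9 rad/s.
∠G(j21.9) = −90° − arctan(21.9/15.8) ≈ -144.24°
PM = 180° + (-144.24°) = 35.76°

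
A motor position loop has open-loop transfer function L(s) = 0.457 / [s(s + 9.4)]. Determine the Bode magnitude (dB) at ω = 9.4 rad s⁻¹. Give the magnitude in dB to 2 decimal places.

|j9.4 + 9.4| = √(9.4² + 9.4²) = 13.29
|j9.4| = 9.4
|L(j9.4)| = 0.457 / (13.29 × 9.4) = 0.0036572
20 log₁₀(0.0036572) = -48.737 dB

-48.74 dB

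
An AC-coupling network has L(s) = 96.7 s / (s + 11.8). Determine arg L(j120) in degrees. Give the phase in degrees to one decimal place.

5.6 deg

∠(j120) = 90.00°
∠(j120 + 11.8) = arctan(120/11.8) = 84.38°
∠L(j120) = 90.00° − 84.38° = 5.62°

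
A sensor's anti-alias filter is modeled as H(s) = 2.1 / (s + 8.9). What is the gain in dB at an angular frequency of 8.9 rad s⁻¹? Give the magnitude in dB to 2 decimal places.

-15.55 dB

|j8.9 + 8.9| = √(8.9² + 8.9²) = 12.59
|H(j8.9)| = 2.1 / 12.59 = 0.16685
20 log₁₀(0.16685) = -15.554 dB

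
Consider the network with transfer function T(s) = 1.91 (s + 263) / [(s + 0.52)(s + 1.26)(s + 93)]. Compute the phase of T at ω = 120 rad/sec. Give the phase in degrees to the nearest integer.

-207°

∠(j120 + 263) = arctan(120/263) = 24.53°
∠(j120 + 0.52) = arctan(120/0.52) = 89.75°
∠(j120 + 1.26) = arctan(120/1.26) = 89.40°
∠(j120 + 93) = arctan(120/93) = 52.22°
∠T(j120) = 24.53° − (89.75° + 89.40° + 52.22°) = -206.85°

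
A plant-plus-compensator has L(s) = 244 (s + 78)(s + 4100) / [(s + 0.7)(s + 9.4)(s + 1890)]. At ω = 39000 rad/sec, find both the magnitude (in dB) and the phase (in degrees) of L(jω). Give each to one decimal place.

|j39000 + 78| = √(39000² + 78²) = 3.9e+04
|j39000 + 4100| = √(39000² + 4100²) = 3.921e+04
|j39000 + 0.7| = √(39000² + 0.7²) = 3.9e+04
|j39000 + 9.4| = √(39000² + 9.4²) = 3.9e+04
|j39000 + 1890| = √(39000² + 1890²) = 3.905e+04
|L(j39000)| = 244 × 3.9e+04 × 3.921e+04 / (3.9e+04 × 3.9e+04 × 3.905e+04) = 0.0062835
20 log₁₀(0.0062835) = -44.04 dB
∠(j39000 + 78) = arctan(39000/78) = 89.89°
∠(j39000 + 4100) = arctan(39000/4100) = 84.00°
∠(j39000 + 0.7) = arctan(39000/0.7) = 90.00°
∠(j39000 + 9.4) = arctan(39000/9.4) = 89.99°
∠(j39000 + 1890) = arctan(39000/1890) = 87.23°
∠L(j39000) = 89.89° + 84.00° − (90.00° + 89.99° + 87.23°) = -93.33°

|L| = -44.0 dB, ∠L = -93.3°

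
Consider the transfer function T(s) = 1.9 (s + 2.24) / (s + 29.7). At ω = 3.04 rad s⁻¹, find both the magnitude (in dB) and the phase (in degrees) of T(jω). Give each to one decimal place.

|j3.04 + 2.24| = √(3.04² + 2.24²) = 3.776
|j3.04 + 29.7| = √(3.04² + 29.7²) = 29.86
|T(j3.04)| = 1.9 × 3.776 / 29.86 = 0.24032
20 log₁₀(0.24032) = -12.38 dB
∠(j3.04 + 2.24) = arctan(3.04/2.24) = 53.62°
∠(j3.04 + 29.7) = arctan(3.04/29.7) = 5.84°
∠T(j3.04) = 53.62° − 5.84° = 47.77°

|T| = -12.4 dB, ∠T = 47.8°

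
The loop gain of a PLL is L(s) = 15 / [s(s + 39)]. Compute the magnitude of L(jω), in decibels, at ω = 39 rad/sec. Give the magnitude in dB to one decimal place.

-43.1 dB

|j39 + 39| = √(39² + 39²) = 55.15
|j39| = 39
|L(j39)| = 15 / (55.15 × 39) = 0.0069734
20 log₁₀(0.0069734) = -43.13 dB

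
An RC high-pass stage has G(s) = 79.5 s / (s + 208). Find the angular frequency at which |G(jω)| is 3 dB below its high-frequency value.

For a single-pole high-pass, the −3 dB point is at the pole: ω = 208 rad s⁻¹.

208 rad s⁻¹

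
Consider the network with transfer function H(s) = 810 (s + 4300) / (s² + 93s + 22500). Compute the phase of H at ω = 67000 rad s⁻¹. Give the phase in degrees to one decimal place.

∠(j67000 + 4300) = arctan(67000/4300) = 86.33°
∠[(j67000)² + 93(j67000) + 22500] = ∠[-4.489e+09 + j6.231e+06] = 179.92°
∠H(j67000) = 86.33° − 179.92° = -93.59°

-93.6°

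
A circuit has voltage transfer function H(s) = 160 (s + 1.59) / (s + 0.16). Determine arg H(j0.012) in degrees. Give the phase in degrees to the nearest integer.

∠(j0.012 + 1.59) = arctan(0.012/1.59) = 0.43°
∠(j0.012 + 0.16) = arctan(0.012/0.16) = 4.29°
∠H(j0.012) = 0.43° − 4.29° = -3.86°

-4°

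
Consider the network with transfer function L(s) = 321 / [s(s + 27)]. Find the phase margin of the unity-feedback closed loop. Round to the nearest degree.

68°

Gain crossover: |L(jω)| = 1 at ω ≈ 11 rad s⁻¹.
∠L(j11) = −90° − arctan(11/27) ≈ -112.18°
PM = 180° + (-112.18°) = 67.82°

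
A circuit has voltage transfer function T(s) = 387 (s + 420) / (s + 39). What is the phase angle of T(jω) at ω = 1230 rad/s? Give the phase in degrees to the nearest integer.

-17°

∠(j1230 + 420) = arctan(1230/420) = 71.15°
∠(j1230 + 39) = arctan(1230/39) = 88.18°
∠T(j1230) = 71.15° − 88.18° = -17.04°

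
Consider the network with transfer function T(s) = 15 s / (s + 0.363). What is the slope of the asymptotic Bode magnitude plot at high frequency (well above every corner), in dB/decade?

0 dB/decade

With 1 zero and 1 pole, the high-frequency asymptotic slope is 20 × (1 − 1) = 0 dB/decade.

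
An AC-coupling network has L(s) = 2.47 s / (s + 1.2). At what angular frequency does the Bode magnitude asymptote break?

1.2 rad s⁻¹

The single real pole at s = −1.2 gives a corner at ω = 1.2 rad s⁻¹.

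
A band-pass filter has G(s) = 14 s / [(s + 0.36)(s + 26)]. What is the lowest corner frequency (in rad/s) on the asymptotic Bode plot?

0.36 rad/s

Break frequencies occur at each pole and zero magnitude: 0.36 rad/s, 26 rad/s.
The lowest is 0.36 rad/s.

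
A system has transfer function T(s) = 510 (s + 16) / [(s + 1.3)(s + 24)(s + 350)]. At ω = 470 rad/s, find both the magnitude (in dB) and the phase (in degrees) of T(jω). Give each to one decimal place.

|T| = -54.7 dB, ∠T = -142.2°

|j470 + 16| = √(470² + 16²) = 470.3
|j470 + 1.3| = √(470² + 1.3²) = 470
|j470 + 24| = √(470² + 24²) = 470.6
|j470 + 350| = √(470² + 350²) = 586
|T(j470)| = 510 × 470.3 / (470 × 470.6 × 586) = 0.0018504
20 log₁₀(0.0018504) = -54.65 dB
∠(j470 + 16) = arctan(470/16) = 88.05°
∠(j470 + 1.3) = arctan(470/1.3) = 89.84°
∠(j470 + 24) = arctan(470/24) = 87.08°
∠(j470 + 350) = arctan(470/350) = 53.33°
∠T(j470) = 88.05° − (89.84° + 87.08° + 53.33°) = -142.19°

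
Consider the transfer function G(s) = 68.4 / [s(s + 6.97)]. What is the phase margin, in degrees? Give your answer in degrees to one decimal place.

45.1°

Gain crossover: |G(jω)| = 1 at ω ≈ 6.95 rad s⁻¹.
∠G(j6.95) = −90° − arctan(6.95/6.97) ≈ -134.92°
PM = 180° + (-134.92°) = 45.08°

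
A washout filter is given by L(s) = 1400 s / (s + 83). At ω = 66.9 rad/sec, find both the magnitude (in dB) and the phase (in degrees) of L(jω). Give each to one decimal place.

|L| = 58.9 dB, ∠L = 51.1°

|j66.9| = 66.9
|j66.9 + 83| = √(66.9² + 83²) = 106.6
|L(j66.9)| = 1400 × 66.9 / 106.6 = 878.57
20 log₁₀(878.57) = 58.88 dB
∠(j66.9) = 90.00°
∠(j66.9 + 83) = arctan(66.9/83) = 38.87°
∠L(j66.9) = 90.00° − 38.87° = 51.13°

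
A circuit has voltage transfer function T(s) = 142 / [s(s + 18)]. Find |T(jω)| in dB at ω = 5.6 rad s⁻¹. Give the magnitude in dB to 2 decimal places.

|j5.6 + 18| = √(5.6² + 18²) = 18.85
|j5.6| = 5.6
|T(j5.6)| = 142 / (18.85 × 5.6) = 1.3451
20 log₁₀(1.3451) = 2.575 dB

2.58 dB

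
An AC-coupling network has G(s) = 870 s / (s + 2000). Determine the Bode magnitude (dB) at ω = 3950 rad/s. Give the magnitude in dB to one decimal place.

|j3950| = 3950
|j3950 + 2000| = √(3950² + 2000²) = 4427
|G(j3950)| = 870 × 3950 / 4427 = 776.18
20 log₁₀(776.18) = 57.80 dB

57.8 dB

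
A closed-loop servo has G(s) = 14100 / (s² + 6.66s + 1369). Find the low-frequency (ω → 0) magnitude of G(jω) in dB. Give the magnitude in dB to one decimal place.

20.3 dB

G(0) = 14100 / 1369 = 10.299
20 log₁₀(10.299) = 20.26 dB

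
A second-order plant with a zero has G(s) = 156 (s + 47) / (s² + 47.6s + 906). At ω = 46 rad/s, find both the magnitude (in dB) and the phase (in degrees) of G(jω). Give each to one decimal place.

|j46 + 47| = √(46² + 47²) = 65.76
|(j46)² + 47.6(j46) + 906| = |-1210 + j2189.6| = 2502
|G(j46)| = 156 × 65.76 / 2502 = 4.1009
20 log₁₀(4.1009) = 12.26 dB
∠(j46 + 47) = arctan(46/47) = 44.38°
∠[(j46)² + 47.6(j46) + 906] = ∠[-1210 + j2189.6] = 118.93°
∠G(j46) = 44.38° − 118.93° = -74.54°

|G| = 12.3 dB, ∠G = -74.5°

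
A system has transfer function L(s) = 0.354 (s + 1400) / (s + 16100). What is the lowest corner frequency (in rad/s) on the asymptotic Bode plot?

Break frequencies occur at each pole and zero magnitude: 1400 rad/s, 16100 rad/s.
The lowest is 1400 rad/s.

1400 rad/s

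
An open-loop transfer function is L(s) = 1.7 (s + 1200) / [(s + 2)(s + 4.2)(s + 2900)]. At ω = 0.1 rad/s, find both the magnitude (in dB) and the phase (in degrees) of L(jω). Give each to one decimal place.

|L| = -21.6 dB, ∠L = -4.2°

|j0.1 + 1200| = √(0.1² + 1200²) = 1200
|j0.1 + 2| = √(0.1² + 2²) = 2.002
|j0.1 + 4.2| = √(0.1² + 4.2²) = 4.201
|j0.1 + 2900| = √(0.1² + 2900²) = 2900
|L(j0.1)| = 1.7 × 1200 / (2.002 × 4.201 × 2900) = 0.083616
20 log₁₀(0.083616) = -21.55 dB
∠(j0.1 + 1200) = arctan(0.1/1200) = 0.00°
∠(j0.1 + 2) = arctan(0.1/2) = 2.86°
∠(j0.1 + 4.2) = arctan(0.1/4.2) = 1.36°
∠(j0.1 + 2900) = arctan(0.1/2900) = 0.00°
∠L(j0.1) = 0.00° − (2.86° + 1.36° + 0.00°) = -4.22°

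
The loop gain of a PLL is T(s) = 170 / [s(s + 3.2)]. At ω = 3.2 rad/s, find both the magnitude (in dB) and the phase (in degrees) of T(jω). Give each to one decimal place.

|j3.2 + 3.2| = √(3.2² + 3.2²) = 4.525
|j3.2| = 3.2
|T(j3.2)| = 170 / (4.525 × 3.2) = 11.739
20 log₁₀(11.739) = 21.39 dB
∠(j3.2 + 3.2) = arctan(3.2/3.2) = 45.00°
∠(j3.2) = 90.00°
∠T(j3.2) = − (45.00° + 90.00°) = -135.00°

|T| = 21.4 dB, ∠T = -135.0°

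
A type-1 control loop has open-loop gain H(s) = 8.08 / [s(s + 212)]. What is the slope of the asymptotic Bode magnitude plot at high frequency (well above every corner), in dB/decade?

-40 dB/decade

With 0 zeros and 2 poles, the high-frequency asymptotic slope is 20 × (0 − 2) = -40 dB/decade.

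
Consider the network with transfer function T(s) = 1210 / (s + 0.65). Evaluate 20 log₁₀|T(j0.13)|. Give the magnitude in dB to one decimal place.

65.2 dB

|j0.13 + 0.65| = √(0.13² + 0.65²) = 0.6629
|T(j0.13)| = 1210 / 0.6629 = 1825.4
20 log₁₀(1825.4) = 65.23 dB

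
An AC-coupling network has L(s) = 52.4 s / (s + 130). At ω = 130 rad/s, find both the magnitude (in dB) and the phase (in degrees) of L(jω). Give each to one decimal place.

|j130| = 130
|j130 + 130| = √(130² + 130²) = 183.8
|L(j130)| = 52.4 × 130 / 183.8 = 37.052
20 log₁₀(37.052) = 31.38 dB
∠(j130) = 90.00°
∠(j130 + 130) = arctan(130/130) = 45.00°
∠L(j130) = 90.00° − 45.00° = 45.00°

|L| = 31.4 dB, ∠L = 45.0 deg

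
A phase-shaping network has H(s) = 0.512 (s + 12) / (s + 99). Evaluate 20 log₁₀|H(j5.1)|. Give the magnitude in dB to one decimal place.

-23.4 dB

|j5.1 + 12| = √(5.1² + 12²) = 13.04
|j5.1 + 99| = √(5.1² + 99²) = 99.13
|H(j5.1)| = 0.512 × 13.04 / 99.13 = 0.067344
20 log₁₀(0.067344) = -23.43 dB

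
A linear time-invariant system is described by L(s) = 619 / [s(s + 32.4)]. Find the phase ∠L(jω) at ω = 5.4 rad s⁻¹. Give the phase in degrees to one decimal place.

-99.5°

∠(j5.4 + 32.4) = arctan(5.4/32.4) = 9.46°
∠(j5.4) = 90.00°
∠L(j5.4) = − (9.46° + 90.00°) = -99.46°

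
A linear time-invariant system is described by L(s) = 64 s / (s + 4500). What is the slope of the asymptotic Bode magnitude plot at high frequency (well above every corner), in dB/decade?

With 1 zero and 1 pole, the high-frequency asymptotic slope is 20 × (1 − 1) = 0 dB/decade.

0 dB/decade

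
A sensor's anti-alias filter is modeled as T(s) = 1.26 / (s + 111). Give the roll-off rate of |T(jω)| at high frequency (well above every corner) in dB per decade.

-20 dB/decade

With 0 zeros and 1 pole, the high-frequency asymptotic slope is 20 × (0 − 1) = -20 dB/decade.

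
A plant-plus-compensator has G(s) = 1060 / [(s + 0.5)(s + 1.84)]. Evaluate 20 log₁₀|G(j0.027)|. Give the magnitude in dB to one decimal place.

61.2 dB

|j0.027 + 0.5| = √(0.027² + 0.5²) = 0.5007
|j0.027 + 1.84| = √(0.027² + 1.84²) = 1.84
|G(j0.027)| = 1060 / (0.5007 × 1.84) = 1150.4
20 log₁₀(1150.4) = 61.22 dB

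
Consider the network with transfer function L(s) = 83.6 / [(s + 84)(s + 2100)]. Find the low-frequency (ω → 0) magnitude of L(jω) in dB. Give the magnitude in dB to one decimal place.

L(0) = 83.6 / (84 × 2100) = 0.00047392
20 log₁₀(0.00047392) = -66.49 dB

-66.5 dB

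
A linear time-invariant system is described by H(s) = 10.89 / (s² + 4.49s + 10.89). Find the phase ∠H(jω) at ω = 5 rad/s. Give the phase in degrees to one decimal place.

-122.1°

∠[(j5)² + 4.49(j5) + 10.89] = ∠[-14.11 + j22.45] = 122.15°
∠H(j5) = −122.15° = -122.15°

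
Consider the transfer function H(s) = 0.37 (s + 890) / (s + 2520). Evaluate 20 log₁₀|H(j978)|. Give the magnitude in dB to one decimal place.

|j978 + 890| = √(978² + 890²) = 1322
|j978 + 2520| = √(978² + 2520²) = 2703
|H(j978)| = 0.37 × 1322 / 2703 = 0.181
20 log₁₀(0.181) = -14.85 dB

-14.8 dB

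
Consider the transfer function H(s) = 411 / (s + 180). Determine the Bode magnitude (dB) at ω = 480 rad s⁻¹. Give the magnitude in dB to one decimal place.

|j480 + 180| = √(480² + 180²) = 512.6
|H(j480)| = 411 / 512.6 = 0.80173
20 log₁₀(0.80173) = -1.92 dB

-1.9 dB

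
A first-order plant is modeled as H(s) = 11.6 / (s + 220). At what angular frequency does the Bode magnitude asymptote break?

220 rad/s

The single real pole at s = −220 gives a corner at ω = 220 rad/s.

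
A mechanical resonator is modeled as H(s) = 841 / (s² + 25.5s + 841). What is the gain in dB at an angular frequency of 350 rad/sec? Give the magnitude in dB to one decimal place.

-43.2 dB

|(j350)² + 25.5(j350) + 841| = |-1.2166e+05 + j8925| = 1.22e+05
|H(j350)| = 841 / 1.22e+05 = 0.0068942
20 log₁₀(0.0068942) = -43.23 dB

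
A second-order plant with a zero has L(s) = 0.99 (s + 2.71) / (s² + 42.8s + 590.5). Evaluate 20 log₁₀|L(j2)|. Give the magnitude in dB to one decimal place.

|j2 + 2.71| = √(2² + 2.71²) = 3.368
|(j2)² + 42.8(j2) + 590.5| = |586.5 + j85.6| = 592.7
|L(j2)| = 0.99 × 3.368 / 592.7 = 0.0056257
20 log₁₀(0.0056257) = -45.00 dB

-45.0 dB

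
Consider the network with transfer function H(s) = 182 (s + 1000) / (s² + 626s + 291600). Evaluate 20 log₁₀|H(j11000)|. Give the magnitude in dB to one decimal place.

|j11000 + 1000| = √(11000² + 1000²) = 1.105e+04
|(j11000)² + 626(j11000) + 291600| = |-1.2071e+08 + j6.886e+06| = 1.209e+08
|H(j11000)| = 182 × 1.105e+04 / 1.209e+08 = 0.016627
20 log₁₀(0.016627) = -35.58 dB

-35.6 dB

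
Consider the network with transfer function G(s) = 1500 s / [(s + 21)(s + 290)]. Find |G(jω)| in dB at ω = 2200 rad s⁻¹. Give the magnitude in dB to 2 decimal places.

-3.40 dB

|j2200| = 2200
|j2200 + 21| = √(2200² + 21²) = 2200
|j2200 + 290| = √(2200² + 290²) = 2219
|G(j2200)| = 1500 × 2200 / (2200 × 2219) = 0.67594
20 log₁₀(0.67594) = -3.402 dB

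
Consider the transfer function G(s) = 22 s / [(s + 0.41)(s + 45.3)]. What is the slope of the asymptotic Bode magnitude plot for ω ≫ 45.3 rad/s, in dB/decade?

With 1 zero and 2 poles, the high-frequency asymptotic slope is 20 × (1 − 2) = -20 dB/decade.

-20 dB/decade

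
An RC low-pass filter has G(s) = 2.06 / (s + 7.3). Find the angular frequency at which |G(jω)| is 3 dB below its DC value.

For a single-pole low-pass, the −3 dB point is at the pole: ω = 7.3 rad s⁻¹.

7.3 rad s⁻¹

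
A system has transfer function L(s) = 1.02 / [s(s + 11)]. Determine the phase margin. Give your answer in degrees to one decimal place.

89.5°

Gain crossover: |L(jω)| = 1 at ω ≈ 0.0927 rad/sec.
∠L(j0.0927) = −90° − arctan(0.0927/11) ≈ -90.48°
PM = 180° + (-90.48°) = 89.52°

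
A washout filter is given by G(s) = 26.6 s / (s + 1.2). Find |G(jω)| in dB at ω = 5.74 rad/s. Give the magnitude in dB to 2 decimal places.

|j5.74| = 5.74
|j5.74 + 1.2| = √(5.74² + 1.2²) = 5.864
|G(j5.74)| = 26.6 × 5.74 / 5.864 = 26.037
20 log₁₀(26.037) = 28.312 dB

28.31 dB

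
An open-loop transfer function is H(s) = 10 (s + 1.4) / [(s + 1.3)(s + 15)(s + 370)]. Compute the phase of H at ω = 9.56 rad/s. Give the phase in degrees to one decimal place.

∠(j9.56 + 1.4) = arctan(9.56/1.4) = 81.67°
∠(j9.56 + 1.3) = arctan(9.56/1.3) = 82.26°
∠(j9.56 + 15) = arctan(9.56/15) = 32.51°
∠(j9.56 + 370) = arctan(9.56/370) = 1.48°
∠H(j9.56) = 81.67° − (82.26° + 32.51° + 1.48°) = -34.58°

-34.6°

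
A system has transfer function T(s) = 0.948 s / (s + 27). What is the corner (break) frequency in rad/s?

27 rad/s

The single real pole at s = −27 gives a corner at ω = 27 rad/s.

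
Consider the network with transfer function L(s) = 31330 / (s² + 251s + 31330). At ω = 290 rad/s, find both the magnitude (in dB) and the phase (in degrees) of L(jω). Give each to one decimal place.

|(j290)² + 251(j290) + 31330| = |-52770 + j72790| = 8.991e+04
|L(j290)| = 31330 / 8.991e+04 = 0.34848
20 log₁₀(0.34848) = -9.16 dB
∠[(j290)² + 251(j290) + 31330] = ∠[-52770 + j72790] = 125.94°
∠L(j290) = −125.94° = -125.94°

|L| = -9.2 dB, ∠L = -125.9 deg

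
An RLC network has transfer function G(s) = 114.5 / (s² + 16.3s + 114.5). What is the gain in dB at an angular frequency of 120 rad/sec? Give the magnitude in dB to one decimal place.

-42.0 dB

|(j120)² + 16.3(j120) + 114.5| = |-14286 + j1956| = 1.442e+04
|G(j120)| = 114.5 / 1.442e+04 = 0.007941
20 log₁₀(0.007941) = -42.00 dB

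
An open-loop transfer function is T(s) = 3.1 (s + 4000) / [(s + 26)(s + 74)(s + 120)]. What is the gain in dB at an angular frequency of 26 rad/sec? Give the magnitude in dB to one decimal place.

-29.1 dB

|j26 + 4000| = √(26² + 4000²) = 4000
|j26 + 26| = √(26² + 26²) = 36.77
|j26 + 74| = √(26² + 74²) = 78.43
|j26 + 120| = √(26² + 120²) = 122.8
|T(j26)| = 3.1 × 4000 / (36.77 × 78.43 × 122.8) = 0.035018
20 log₁₀(0.035018) = -29.11 dB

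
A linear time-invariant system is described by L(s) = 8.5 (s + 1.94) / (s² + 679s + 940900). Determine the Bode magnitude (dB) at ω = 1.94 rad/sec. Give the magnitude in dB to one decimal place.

|j1.94 + 1.94| = √(1.94² + 1.94²) = 2.744
|(j1.94)² + 679(j1.94) + 940900| = |9.409e+05 + j1317.3| = 9.409e+05
|L(j1.94)| = 8.5 × 2.744 / 9.409e+05 = 2.4785e-05
20 log₁₀(2.4785e-05) = -92.12 dB

-92.1 dB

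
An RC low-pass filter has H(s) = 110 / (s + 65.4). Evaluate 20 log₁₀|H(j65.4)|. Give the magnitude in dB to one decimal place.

1.5 dB

|j65.4 + 65.4| = √(65.4² + 65.4²) = 92.49
|H(j65.4)| = 110 / 92.49 = 1.1893
20 log₁₀(1.1893) = 1.51 dB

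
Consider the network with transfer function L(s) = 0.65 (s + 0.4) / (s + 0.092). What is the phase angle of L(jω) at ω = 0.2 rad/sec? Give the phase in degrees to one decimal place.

∠(j0.2 + 0.4) = arctan(0.2/0.4) = 26.57°
∠(j0.2 + 0.092) = arctan(0.2/0.092) = 65.30°
∠L(j0.2) = 26.57° − 65.30° = -38.73°

-38.7°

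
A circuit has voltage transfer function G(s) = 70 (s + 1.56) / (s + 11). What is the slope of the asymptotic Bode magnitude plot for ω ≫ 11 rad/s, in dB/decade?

0 dB/decade

With 1 zero and 1 pole, the high-frequency asymptotic slope is 20 × (1 − 1) = 0 dB/decade.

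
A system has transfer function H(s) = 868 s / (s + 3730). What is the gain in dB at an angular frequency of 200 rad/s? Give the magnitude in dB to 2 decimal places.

33.34 dB

|j200| = 200
|j200 + 3730| = √(200² + 3730²) = 3735
|H(j200)| = 868 × 200 / 3735 = 46.475
20 log₁₀(46.475) = 33.344 dB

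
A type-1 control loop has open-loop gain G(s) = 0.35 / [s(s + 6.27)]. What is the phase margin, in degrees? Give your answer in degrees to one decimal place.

Gain crossover: |G(jω)| = 1 at ω ≈ 0.0558 rad/sec.
∠G(j0.0558) = −90° − arctan(0.0558/6.27) ≈ -90.51°
PM = 180° + (-90.51°) = 89.49°

89.5 deg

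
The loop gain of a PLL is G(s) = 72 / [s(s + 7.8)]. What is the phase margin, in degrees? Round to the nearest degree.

Gain crossover: |G(jω)| = 1 at ω ≈ 6.91 rad s⁻¹.
∠G(j6.91) = −90° − arctan(6.91/7.8) ≈ -131.54°
PM = 180° + (-131.54°) = 48.46°

48°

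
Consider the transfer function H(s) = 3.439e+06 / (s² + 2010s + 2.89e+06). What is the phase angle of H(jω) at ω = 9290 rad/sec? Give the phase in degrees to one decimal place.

∠[(j9290)² + 2010(j9290) + 2.89e+06] = ∠[-8.3414e+07 + j1.8673e+07] = 167.38°
∠H(j9290) = −167.38° = -167.38°

-167.4°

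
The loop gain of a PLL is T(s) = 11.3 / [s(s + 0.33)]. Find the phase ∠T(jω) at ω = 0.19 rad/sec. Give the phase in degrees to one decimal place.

∠(j0.19 + 0.33) = arctan(0.19/0.33) = 29.93°
∠(j0.19) = 90.00°
∠T(j0.19) = − (29.93° + 90.00°) = -119.93°

-119.9°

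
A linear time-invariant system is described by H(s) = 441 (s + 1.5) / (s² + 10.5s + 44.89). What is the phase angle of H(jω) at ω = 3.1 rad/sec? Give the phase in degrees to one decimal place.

∠(j3.1 + 1.5) = arctan(3.1/1.5) = 64.18°
∠[(j3.1)² + 10.5(j3.1) + 44.89] = ∠[35.28 + j32.55] = 42.70°
∠H(j3.1) = 64.18° − 42.70° = 21.48°

21.5°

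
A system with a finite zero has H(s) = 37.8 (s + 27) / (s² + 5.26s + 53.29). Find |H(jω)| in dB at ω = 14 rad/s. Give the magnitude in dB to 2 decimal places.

|j14 + 27| = √(14² + 27²) = 30.41
|(j14)² + 5.26(j14) + 53.29| = |-142.71 + j73.64| = 160.6
|H(j14)| = 37.8 × 30.41 / 160.6 = 7.1589
20 log₁₀(7.1589) = 17.097 dB

17.10 dB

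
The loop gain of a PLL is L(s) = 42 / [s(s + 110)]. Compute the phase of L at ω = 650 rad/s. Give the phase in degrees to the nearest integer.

-170 deg

∠(j650 + 110) = arctan(650/110) = 80.39°
∠(j650) = 90.00°
∠L(j650) = − (80.39° + 90.00°) = -170.39°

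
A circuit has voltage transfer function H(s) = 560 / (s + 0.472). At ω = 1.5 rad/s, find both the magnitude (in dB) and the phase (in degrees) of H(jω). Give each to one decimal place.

|j1.5 + 0.472| = √(1.5² + 0.472²) = 1.573
|H(j1.5)| = 560 / 1.573 = 356.12
20 log₁₀(356.12) = 51.03 dB
∠(j1.5 + 0.472) = arctan(1.5/0.472) = 72.53°
∠H(j1.5) = −72.53° = -72.53°

|H| = 51.0 dB, ∠H = -72.5 deg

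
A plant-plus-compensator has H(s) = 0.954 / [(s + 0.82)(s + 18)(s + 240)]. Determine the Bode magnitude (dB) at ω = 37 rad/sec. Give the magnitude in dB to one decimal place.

-111.8 dB

|j37 + 0.82| = √(37² + 0.82²) = 37.01
|j37 + 18| = √(37² + 18²) = 41.15
|j37 + 240| = √(37² + 240²) = 242.8
|H(j37)| = 0.954 / (37.01 × 41.15 × 242.8) = 2.5799e-06
20 log₁₀(2.5799e-06) = -111.77 dB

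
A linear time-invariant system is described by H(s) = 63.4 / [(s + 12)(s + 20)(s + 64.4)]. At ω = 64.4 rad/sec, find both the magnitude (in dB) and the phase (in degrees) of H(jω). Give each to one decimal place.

|H| = -76.0 dB, ∠H = -197.2°

|j64.4 + 12| = √(64.4² + 12²) = 65.51
|j64.4 + 20| = √(64.4² + 20²) = 67.43
|j64.4 + 64.4| = √(64.4² + 64.4²) = 91.08
|H(j64.4)| = 63.4 / (65.51 × 67.43 × 91.08) = 0.00015758
20 log₁₀(0.00015758) = -76.05 dB
∠(j64.4 + 12) = arctan(64.4/12) = 79.44°
∠(j64.4 + 20) = arctan(64.4/20) = 72.75°
∠(j64.4 + 64.4) = arctan(64.4/64.4) = 45.00°
∠H(j64.4) = − (79.44° + 72.75° + 45.00°) = -197.19°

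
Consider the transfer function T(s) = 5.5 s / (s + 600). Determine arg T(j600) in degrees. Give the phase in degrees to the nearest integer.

∠(j600) = 90.00°
∠(j600 + 600) = arctan(600/600) = 45.00°
∠T(j600) = 90.00° − 45.00° = 45.00°

45°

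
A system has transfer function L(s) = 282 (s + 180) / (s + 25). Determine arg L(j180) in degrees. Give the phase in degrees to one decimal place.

∠(j180 + 180) = arctan(180/180) = 45.00°
∠(j180 + 25) = arctan(180/25) = 82.09°
∠L(j180) = 45.00° − 82.09° = -37.09°

-37.1°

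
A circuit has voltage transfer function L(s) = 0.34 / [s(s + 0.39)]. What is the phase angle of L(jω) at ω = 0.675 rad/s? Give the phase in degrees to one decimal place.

∠(j0.675 + 0.39) = arctan(0.675/0.39) = 59.98°
∠(j0.675) = 90.00°
∠L(j0.675) = − (59.98° + 90.00°) = -149.98°

-150.0 deg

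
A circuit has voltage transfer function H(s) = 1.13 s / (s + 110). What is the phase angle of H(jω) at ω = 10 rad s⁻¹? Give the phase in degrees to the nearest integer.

85°

∠(j10) = 90.00°
∠(j10 + 110) = arctan(10/110) = 5.19°
∠H(j10) = 90.00° − 5.19° = 84.81°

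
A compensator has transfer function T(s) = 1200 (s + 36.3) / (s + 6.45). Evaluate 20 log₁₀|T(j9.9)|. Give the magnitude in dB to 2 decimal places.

71.64 dB

|j9.9 + 36.3| = √(9.9² + 36.3²) = 37.63
|j9.9 + 6.45| = √(9.9² + 6.45²) = 11.82
|T(j9.9)| = 1200 × 37.63 / 11.82 = 3821.2
20 log₁₀(3821.2) = 71.644 dB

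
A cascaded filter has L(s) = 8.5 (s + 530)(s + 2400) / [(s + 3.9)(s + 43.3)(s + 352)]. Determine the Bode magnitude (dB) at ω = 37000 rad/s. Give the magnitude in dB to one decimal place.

|j37000 + 530| = √(37000² + 530²) = 3.7e+04
|j37000 + 2400| = √(37000² + 2400²) = 3.708e+04
|j37000 + 3.9| = √(37000² + 3.9²) = 3.7e+04
|j37000 + 43.3| = √(37000² + 43.3²) = 3.7e+04
|j37000 + 352| = √(37000² + 352²) = 3.7e+04
|L(j37000)| = 8.5 × 3.7e+04 × 3.708e+04 / (3.7e+04 × 3.7e+04 × 3.7e+04) = 0.00023023
20 log₁₀(0.00023023) = -72.76 dB

-72.8 dB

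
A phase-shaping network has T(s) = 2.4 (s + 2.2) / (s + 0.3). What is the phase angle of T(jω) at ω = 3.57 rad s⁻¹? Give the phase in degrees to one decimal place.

-26.8°

∠(j3.57 + 2.2) = arctan(3.57/2.2) = 58.36°
∠(j3.57 + 0.3) = arctan(3.57/0.3) = 85.20°
∠T(j3.57) = 58.36° − 85.20° = -26.84°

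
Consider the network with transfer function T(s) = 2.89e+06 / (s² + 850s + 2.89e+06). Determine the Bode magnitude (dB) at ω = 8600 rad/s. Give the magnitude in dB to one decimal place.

|(j8600)² + 850(j8600) + 2.89e+06| = |-7.107e+07 + j7.31e+06| = 7.144e+07
|T(j8600)| = 2.89e+06 / 7.144e+07 = 0.040451
20 log₁₀(0.040451) = -27.86 dB

-27.9 dB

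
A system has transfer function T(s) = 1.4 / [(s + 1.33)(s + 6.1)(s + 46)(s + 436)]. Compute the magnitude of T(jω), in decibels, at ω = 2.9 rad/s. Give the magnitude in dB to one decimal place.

|j2.9 + 1.33| = √(2.9² + 1.33²) = 3.19
|j2.9 + 6.1| = √(2.9² + 6.1²) = 6.754
|j2.9 + 46| = √(2.9² + 46²) = 46.09
|j2.9 + 436| = √(2.9² + 436²) = 436
|T(j2.9)| = 1.4 / (3.19 × 6.754 × 46.09 × 436) = 3.2328e-06
20 log₁₀(3.2328e-06) = -109.81 dB

-109.8 dB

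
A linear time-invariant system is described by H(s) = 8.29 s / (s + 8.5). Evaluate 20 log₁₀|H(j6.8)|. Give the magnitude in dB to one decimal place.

|j6.8| = 6.8
|j6.8 + 8.5| = √(6.8² + 8.5²) = 10.89
|H(j6.8)| = 8.29 × 6.8 / 10.89 = 5.1787
20 log₁₀(5.1787) = 14.28 dB

14.3 dB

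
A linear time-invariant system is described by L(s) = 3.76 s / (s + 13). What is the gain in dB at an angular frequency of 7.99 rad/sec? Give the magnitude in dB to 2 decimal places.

5.88 dB

|j7.99| = 7.99
|j7.99 + 13| = √(7.99² + 13²) = 15.26
|L(j7.99)| = 3.76 × 7.99 / 15.26 = 1.9688
20 log₁₀(1.9688) = 5.884 dB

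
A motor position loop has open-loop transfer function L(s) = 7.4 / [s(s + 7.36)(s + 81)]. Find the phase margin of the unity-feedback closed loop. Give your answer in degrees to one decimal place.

89.9°

Gain crossover: |L(jω)| = 1 at ω ≈ 0.0124 rad/s.
∠L(j0.0124) = −90° − arctan(0.0124/7.36) − arctan(0.0124/81) ≈ -90.11°
PM = 180° + (-90.11°) = 89.89°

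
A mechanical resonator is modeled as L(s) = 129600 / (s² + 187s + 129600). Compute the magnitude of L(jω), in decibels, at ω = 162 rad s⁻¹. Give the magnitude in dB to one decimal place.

|(j162)² + 187(j162) + 129600| = |1.0336e+05 + j30294| = 1.077e+05
|L(j162)| = 129600 / 1.077e+05 = 1.2033
20 log₁₀(1.2033) = 1.61 dB

1.6 dB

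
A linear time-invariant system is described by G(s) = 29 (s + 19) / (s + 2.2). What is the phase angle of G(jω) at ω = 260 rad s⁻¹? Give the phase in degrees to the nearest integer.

-4°

∠(j260 + 19) = arctan(260/19) = 85.82°
∠(j260 + 2.2) = arctan(260/2.2) = 89.52°
∠G(j260) = 85.82° − 89.52° = -3.69°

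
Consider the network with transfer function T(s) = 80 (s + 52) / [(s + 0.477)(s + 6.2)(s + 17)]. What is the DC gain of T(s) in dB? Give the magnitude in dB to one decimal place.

T(0) = 80 × 52 / (0.477 × 6.2 × 17) = 82.744
20 log₁₀(82.744) = 38.35 dB

38.4 dB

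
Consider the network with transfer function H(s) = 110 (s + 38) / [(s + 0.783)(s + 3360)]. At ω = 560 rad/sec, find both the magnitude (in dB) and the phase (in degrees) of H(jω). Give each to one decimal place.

|j560 + 38| = √(560² + 38²) = 561.3
|j560 + 0.783| = √(560² + 0.783²) = 560
|j560 + 3360| = √(560² + 3360²) = 3406
|H(j560)| = 110 × 561.3 / (560 × 3406) = 0.032367
20 log₁₀(0.032367) = -29.80 dB
∠(j560 + 38) = arctan(560/38) = 86.12°
∠(j560 + 0.783) = arctan(560/0.783) = 89.92°
∠(j560 + 3360) = arctan(560/3360) = 9.46°
∠H(j560) = 86.12° − (89.92° + 9.46°) = -13.26°

|H| = -29.8 dB, ∠H = -13.3°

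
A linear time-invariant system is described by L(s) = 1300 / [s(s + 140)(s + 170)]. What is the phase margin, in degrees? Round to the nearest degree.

90°

Gain crossover: |L(jω)| = 1 at ω ≈ 0.0546 rad/sec.
∠L(j0.0546) = −90° − arctan(0.0546/140) − arctan(0.0546/170) ≈ -90.04°
PM = 180° + (-90.04°) = 89.96°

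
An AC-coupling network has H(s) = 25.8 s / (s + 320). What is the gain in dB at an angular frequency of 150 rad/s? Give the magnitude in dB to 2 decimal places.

|j150| = 150
|j150 + 320| = √(150² + 320²) = 353.4
|H(j150)| = 25.8 × 150 / 353.4 = 10.95
20 log₁₀(10.95) = 20.789 dB

20.79 dB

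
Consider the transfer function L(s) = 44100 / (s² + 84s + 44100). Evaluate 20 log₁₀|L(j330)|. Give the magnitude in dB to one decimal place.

-4.1 dB

|(j330)² + 84(j330) + 44100| = |-64800 + j27720| = 7.048e+04
|L(j330)| = 44100 / 7.048e+04 = 0.62571
20 log₁₀(0.62571) = -4.07 dB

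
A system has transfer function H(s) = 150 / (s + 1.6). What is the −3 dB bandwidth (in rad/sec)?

1.6 rad/sec

For a single-pole low-pass, the −3 dB point is at the pole: ω = 1.6 rad/sec.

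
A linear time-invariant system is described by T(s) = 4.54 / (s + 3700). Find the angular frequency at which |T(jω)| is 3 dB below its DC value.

For a single-pole low-pass, the −3 dB point is at the pole: ω = 3700 rad/sec.

3700 rad/sec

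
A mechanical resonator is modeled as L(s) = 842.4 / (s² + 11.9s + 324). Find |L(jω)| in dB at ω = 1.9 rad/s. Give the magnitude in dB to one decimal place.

8.4 dB

|(j1.9)² + 11.9(j1.9) + 324| = |320.39 + j22.61| = 321.2
|L(j1.9)| = 842.4 / 321.2 = 2.6228
20 log₁₀(2.6228) = 8.38 dB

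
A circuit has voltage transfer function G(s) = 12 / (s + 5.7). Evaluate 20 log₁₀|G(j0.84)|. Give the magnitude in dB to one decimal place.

|j0.84 + 5.7| = √(0.84² + 5.7²) = 5.762
|G(j0.84)| = 12 / 5.762 = 2.0828
20 log₁₀(2.0828) = 6.37 dB

6.4 dB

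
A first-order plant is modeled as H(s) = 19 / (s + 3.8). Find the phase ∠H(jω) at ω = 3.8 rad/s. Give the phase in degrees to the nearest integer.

-45 deg

∠(j3.8 + 3.8) = arctan(3.8/3.8) = 45.00°
∠H(j3.8) = −45.00° = -45.00°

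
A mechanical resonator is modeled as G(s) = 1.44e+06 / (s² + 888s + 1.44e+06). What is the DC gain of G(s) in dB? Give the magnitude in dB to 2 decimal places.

G(0) = 1.44e+06 / 1.44e+06 = 1
20 log₁₀(1) = 0.000 dB

0.00 dB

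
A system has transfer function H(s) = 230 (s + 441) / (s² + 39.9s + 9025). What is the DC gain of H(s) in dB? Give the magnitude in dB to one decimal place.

H(0) = 230 × 441 / 9025 = 11.239
20 log₁₀(11.239) = 21.01 dB

21.0 dB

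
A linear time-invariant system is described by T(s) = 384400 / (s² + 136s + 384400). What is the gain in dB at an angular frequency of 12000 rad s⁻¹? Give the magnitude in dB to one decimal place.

|(j12000)² + 136(j12000) + 384400| = |-1.4362e+08 + j1.632e+06| = 1.436e+08
|T(j12000)| = 384400 / 1.436e+08 = 0.0026764
20 log₁₀(0.0026764) = -51.45 dB

-51.4 dB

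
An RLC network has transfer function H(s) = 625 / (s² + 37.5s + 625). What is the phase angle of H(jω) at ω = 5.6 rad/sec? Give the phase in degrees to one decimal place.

-19.5°

∠[(j5.6)² + 37.5(j5.6) + 625] = ∠[593.64 + j210] = 19.48°
∠H(j5.6) = −19.48° = -19.48°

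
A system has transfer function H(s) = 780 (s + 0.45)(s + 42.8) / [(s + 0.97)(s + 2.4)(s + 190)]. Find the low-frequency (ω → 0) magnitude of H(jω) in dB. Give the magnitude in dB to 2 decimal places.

H(0) = 780 × 0.45 × 42.8 / (0.97 × 2.4 × 190) = 33.964
20 log₁₀(33.964) = 30.620 dB

30.62 dB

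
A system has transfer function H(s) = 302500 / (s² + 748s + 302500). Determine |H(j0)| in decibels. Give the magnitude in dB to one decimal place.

H(0) = 302500 / 302500 = 1
20 log₁₀(1) = 0.00 dB

0.0 dB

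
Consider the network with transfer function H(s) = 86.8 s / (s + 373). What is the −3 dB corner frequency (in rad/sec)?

For a single-pole high-pass, the −3 dB point is at the pole: ω = 373 rad/sec.

373 rad/sec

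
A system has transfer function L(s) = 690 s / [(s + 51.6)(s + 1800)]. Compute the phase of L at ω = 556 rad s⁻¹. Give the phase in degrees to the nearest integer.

-12°

∠(j556) = 90.00°
∠(j556 + 51.6) = arctan(556/51.6) = 84.70°
∠(j556 + 1800) = arctan(556/1800) = 17.17°
∠L(j556) = 90.00° − (84.70° + 17.17°) = -11.86°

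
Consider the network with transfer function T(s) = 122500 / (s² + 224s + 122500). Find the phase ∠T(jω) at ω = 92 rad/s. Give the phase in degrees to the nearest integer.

-10°

∠[(j92)² + 224(j92) + 122500] = ∠[1.1404e+05 + j20608] = 10.24°
∠T(j92) = −10.24° = -10.24°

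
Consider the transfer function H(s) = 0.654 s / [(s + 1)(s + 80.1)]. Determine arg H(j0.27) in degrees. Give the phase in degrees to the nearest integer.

∠(j0.27) = 90.00°
∠(j0.27 + 1) = arctan(0.27/1) = 15.11°
∠(j0.27 + 80.1) = arctan(0.27/80.1) = 0.19°
∠H(j0.27) = 90.00° − (15.11° + 0.19°) = 74.70°

75°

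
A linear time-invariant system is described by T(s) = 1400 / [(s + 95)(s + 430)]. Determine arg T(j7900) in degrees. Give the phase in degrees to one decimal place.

∠(j7900 + 95) = arctan(7900/95) = 89.31°
∠(j7900 + 430) = arctan(7900/430) = 86.88°
∠T(j7900) = − (89.31° + 86.88°) = -176.20°

-176.2°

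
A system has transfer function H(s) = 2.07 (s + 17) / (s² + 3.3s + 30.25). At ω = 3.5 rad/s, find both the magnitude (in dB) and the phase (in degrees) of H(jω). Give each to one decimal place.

|H| = 4.5 dB, ∠H = -21.1 deg

|j3.5 + 17| = √(3.5² + 17²) = 17.36
|(j3.5)² + 3.3(j3.5) + 30.25| = |18 + j11.55| = 21.39
|H(j3.5)| = 2.07 × 17.36 / 21.39 = 1.6799
20 log₁₀(1.6799) = 4.51 dB
∠(j3.5 + 17) = arctan(3.5/17) = 11.63°
∠[(j3.5)² + 3.3(j3.5) + 30.25] = ∠[18 + j11.55] = 32.69°
∠H(j3.5) = 11.63° − 32.69° = -21.05°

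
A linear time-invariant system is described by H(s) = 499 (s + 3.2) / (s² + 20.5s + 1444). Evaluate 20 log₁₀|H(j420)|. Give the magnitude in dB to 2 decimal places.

|j420 + 3.2| = √(420² + 3.2²) = 420
|(j420)² + 20.5(j420) + 1444| = |-1.7496e+05 + j8610| = 1.752e+05
|H(j420)| = 499 × 420 / 1.752e+05 = 1.1965
20 log₁₀(1.1965) = 1.558 dB

1.56 dB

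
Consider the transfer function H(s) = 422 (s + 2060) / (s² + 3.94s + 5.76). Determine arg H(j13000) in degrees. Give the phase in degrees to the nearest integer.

-99°

∠(j13000 + 2060) = arctan(13000/2060) = 81.00°
∠[(j13000)² + 3.94(j13000) + 5.76] = ∠[-1.69e+08 + j51220] = 179.98°
∠H(j13000) = 81.00° − 179.98° = -98.99°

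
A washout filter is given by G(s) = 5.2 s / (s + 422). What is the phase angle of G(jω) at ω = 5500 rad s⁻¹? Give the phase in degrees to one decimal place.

∠(j5500) = 90.00°
∠(j5500 + 422) = arctan(5500/422) = 85.61°
∠G(j5500) = 90.00° − 85.61° = 4.39°

4.4 deg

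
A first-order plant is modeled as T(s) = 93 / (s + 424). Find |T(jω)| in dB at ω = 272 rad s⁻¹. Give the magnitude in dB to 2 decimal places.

|j272 + 424| = √(272² + 424²) = 503.7
|T(j272)| = 93 / 503.7 = 0.18462
20 log₁₀(0.18462) = -14.675 dB

-14.67 dB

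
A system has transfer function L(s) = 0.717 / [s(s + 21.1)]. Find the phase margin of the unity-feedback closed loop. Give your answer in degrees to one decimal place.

89.9°

Gain crossover: |L(jω)| = 1 at ω ≈ 0.034 rad/s.
∠L(j0.034) = −90° − arctan(0.034/21.1) ≈ -90.09°
PM = 180° + (-90.09°) = 89.91°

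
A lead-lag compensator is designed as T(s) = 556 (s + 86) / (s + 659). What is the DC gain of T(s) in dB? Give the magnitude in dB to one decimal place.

37.2 dB

T(0) = 556 × 86 / 659 = 72.558
20 log₁₀(72.558) = 37.21 dB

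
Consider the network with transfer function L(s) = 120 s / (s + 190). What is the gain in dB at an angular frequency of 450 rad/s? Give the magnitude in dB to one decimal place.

|j450| = 450
|j450 + 190| = √(450² + 190²) = 488.5
|L(j450)| = 120 × 450 / 488.5 = 110.55
20 log₁₀(110.55) = 40.87 dB

40.9 dB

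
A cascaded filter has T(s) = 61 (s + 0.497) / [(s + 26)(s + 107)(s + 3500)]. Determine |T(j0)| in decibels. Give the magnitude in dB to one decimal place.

T(0) = 61 × 0.497 / (26 × 107 × 3500) = 3.1136e-06
20 log₁₀(3.1136e-06) = -110.13 dB

-110.1 dB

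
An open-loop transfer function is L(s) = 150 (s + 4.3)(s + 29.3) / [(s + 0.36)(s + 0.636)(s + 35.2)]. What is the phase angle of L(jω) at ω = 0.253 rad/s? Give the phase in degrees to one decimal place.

-53.3°

∠(j0.253 + 4.3) = arctan(0.253/4.3) = 3.37°
∠(j0.253 + 29.3) = arctan(0.253/29.3) = 0.49°
∠(j0.253 + 0.36) = arctan(0.253/0.36) = 35.10°
∠(j0.253 + 0.636) = arctan(0.253/0.636) = 21.69°
∠(j0.253 + 35.2) = arctan(0.253/35.2) = 0.41°
∠L(j0.253) = 3.37° + 0.49° − (35.10° + 21.69° + 0.41°) = -53.34°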